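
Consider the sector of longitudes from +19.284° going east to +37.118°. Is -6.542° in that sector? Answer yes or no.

No

Band width going east from +19.284° to +37.118°: ((37.118 − 19.284) mod 360) = 17.834°.
Offset of -6.542° east of the west edge: ((-6.542 − 19.284) mod 360) = 334.174°.
334.174° > 17.834° ⇒ outside.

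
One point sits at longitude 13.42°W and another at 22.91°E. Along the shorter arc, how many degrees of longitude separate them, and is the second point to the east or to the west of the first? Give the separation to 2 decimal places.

Raw difference: 22.91 − -13.42 = 36.33°.
Normalise into (−180°, 180°]: 36.33° stays 36.33°.
Positive ⇒ the second point lies to the east; separation 36.33°.

36.33° east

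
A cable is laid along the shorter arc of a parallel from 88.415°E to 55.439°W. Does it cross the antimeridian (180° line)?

No

Signed shortest Δλ = ((-55.439 − 88.415 + 180) mod 360) − 180 = -143.854°.
Going west by 143.854° from +88.415° reaches -55.439° without touching 180°.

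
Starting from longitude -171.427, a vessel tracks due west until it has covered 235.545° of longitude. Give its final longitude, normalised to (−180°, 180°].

Start at -171.427°; shift −235.545° → -406.972°.
-406.972° lies outside (−180°, 180°]; add 360° → -46.972°.

-46.972°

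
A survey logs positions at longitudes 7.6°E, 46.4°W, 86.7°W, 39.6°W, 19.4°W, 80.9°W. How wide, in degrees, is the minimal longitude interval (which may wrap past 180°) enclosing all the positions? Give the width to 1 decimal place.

94.3°

Sort the longitudes: -86.7°, -80.9°, -46.4°, -39.6°, -19.4°, +7.6°.
Eastward gaps between consecutive values (wrapping around): 5.8°, 34.5°, 6.8°, 20.2°, 27.0°, 265.7°.
Largest gap = 265.7° ⇒ minimal covering band is its complement: 360° − 265.7° = 94.3°.
Band runs from -86.7° eastward to +7.6°.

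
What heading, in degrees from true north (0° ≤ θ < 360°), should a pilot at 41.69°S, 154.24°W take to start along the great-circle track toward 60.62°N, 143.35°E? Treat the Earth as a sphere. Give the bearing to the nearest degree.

Δλ = 143.35 − -154.24 = 297.59°; wrapped into (−180°, 180°]: -62.41°.
θ = atan2( sin Δλ · cos φ₂ , cos φ₁ · sin φ₂ − sin φ₁ · cos φ₂ · cos Δλ )
  = atan2(-0.43481, 0.80183) = -28.470° → normalised to [0°, 360°): 331.530°.

332°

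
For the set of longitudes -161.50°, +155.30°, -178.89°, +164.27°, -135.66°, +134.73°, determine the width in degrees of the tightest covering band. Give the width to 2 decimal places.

Sort the longitudes: -178.89°, -161.50°, -135.66°, +134.73°, +155.30°, +164.27°.
Eastward gaps between consecutive values (wrapping around): 17.39°, 25.84°, 270.39°, 20.57°, 8.97°, 16.84°.
Largest gap = 270.39° ⇒ minimal covering band is its complement: 360° − 270.39° = 89.61°.
Band runs from +134.73° eastward to -135.66°, crossing the antimeridian.

89.61°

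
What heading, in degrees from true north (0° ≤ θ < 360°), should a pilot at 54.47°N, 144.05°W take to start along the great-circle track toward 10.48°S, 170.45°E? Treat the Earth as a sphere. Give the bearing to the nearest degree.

226°

Δλ = 170.45 − -144.05 = 314.50°; wrapped into (−180°, 180°]: -45.50°.
θ = atan2( sin Δλ · cos φ₂ , cos φ₁ · sin φ₂ − sin φ₁ · cos φ₂ · cos Δλ )
  = atan2(-0.70135, -0.66660) = -133.545° → normalised to [0°, 360°): 226.455°.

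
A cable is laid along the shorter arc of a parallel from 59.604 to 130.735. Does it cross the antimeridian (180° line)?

No

Signed shortest Δλ = ((130.735 − 59.604 + 180) mod 360) − 180 = 71.131°.
Going east by 71.131° from +59.604° reaches +130.735° without touching 180°.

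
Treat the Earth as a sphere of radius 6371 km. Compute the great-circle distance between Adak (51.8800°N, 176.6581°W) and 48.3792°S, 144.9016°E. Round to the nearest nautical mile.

6333 nmi

Δλ = 144.9016 − -176.6581 = 321.5597°; wrapped into (−180°, 180°]: -38.4403°.
Δφ = -48.3792 − 51.8800 = -100.2592°.
a = sin²(Δφ/2) + cos φ₁ · cos φ₂ · sin²(Δλ/2) = 0.633485.
c = 2·atan2(√a, √(1−a)) = 1.84104 rad → d = 6371·c ≈ 11729.29 km ≈ 6333.31 nmi.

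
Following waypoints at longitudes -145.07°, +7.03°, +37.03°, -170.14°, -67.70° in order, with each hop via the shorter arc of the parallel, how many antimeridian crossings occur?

Leg 1: -145.07° → +7.03°, shortest Δλ = 152.1° (east) — does not cross 180°.
Leg 2: +7.03° → +37.03°, shortest Δλ = 30.0° (east) — does not cross 180°.
Leg 3: +37.03° → -170.14°, shortest Δλ = 152.83° (east) — crosses 180°.
Leg 4: -170.14° → -67.70°, shortest Δλ = 102.44° (east) — does not cross 180°.
Total crossings: 1.

1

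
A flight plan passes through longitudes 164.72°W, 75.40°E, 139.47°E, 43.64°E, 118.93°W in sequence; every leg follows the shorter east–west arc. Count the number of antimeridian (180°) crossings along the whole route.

Leg 1: -164.72° → +75.40°, shortest Δλ = -119.88° (west) — crosses 180°.
Leg 2: +75.40° → +139.47°, shortest Δλ = 64.07° (east) — does not cross 180°.
Leg 3: +139.47° → +43.64°, shortest Δλ = -95.83° (west) — does not cross 180°.
Leg 4: +43.64° → -118.93°, shortest Δλ = -162.57° (west) — does not cross 180°.
Total crossings: 1.

1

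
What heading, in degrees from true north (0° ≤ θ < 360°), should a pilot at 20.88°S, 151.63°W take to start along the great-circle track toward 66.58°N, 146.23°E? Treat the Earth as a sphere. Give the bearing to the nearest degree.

Δλ = 146.23 − -151.63 = 297.86°; wrapped into (−180°, 180°]: -62.14°.
θ = atan2( sin Δλ · cos φ₂ , cos φ₁ · sin φ₂ − sin φ₁ · cos φ₂ · cos Δλ )
  = atan2(-0.35140, 0.92356) = -20.831° → normalised to [0°, 360°): 339.169°.

339°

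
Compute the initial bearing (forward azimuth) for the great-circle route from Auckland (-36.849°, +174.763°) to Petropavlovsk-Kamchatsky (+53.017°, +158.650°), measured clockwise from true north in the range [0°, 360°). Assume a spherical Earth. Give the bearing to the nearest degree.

Δλ = 158.650 − 174.763 = -16.113°.
θ = atan2( sin Δλ · cos φ₂ , cos φ₁ · sin φ₂ − sin φ₁ · cos φ₂ · cos Δλ )
  = atan2(-0.16696, 0.98582) = -9.612° → normalised to [0°, 360°): 350.388°.

350°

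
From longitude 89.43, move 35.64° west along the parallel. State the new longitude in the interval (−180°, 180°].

+53.79°

Start at +89.43°; shift −35.64° → +53.79°.
+53.79° already lies in (−180°, 180°].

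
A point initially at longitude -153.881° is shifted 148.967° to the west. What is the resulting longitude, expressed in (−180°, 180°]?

+57.152°

Start at -153.881°; shift −148.967° → -302.848°.
-302.848° lies outside (−180°, 180°]; add 360° → +57.152°.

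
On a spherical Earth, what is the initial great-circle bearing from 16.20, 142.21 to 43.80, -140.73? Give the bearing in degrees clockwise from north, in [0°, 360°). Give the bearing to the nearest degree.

Δλ = -140.73 − 142.21 = -282.94°; wrapped into (−180°, 180°]: 77.06°.
θ = atan2( sin Δλ · cos φ₂ , cos φ₁ · sin φ₂ − sin φ₁ · cos φ₂ · cos Δλ )
  = atan2(0.70343, 0.61957) = 48.627° → normalised to [0°, 360°): 48.627°.

49°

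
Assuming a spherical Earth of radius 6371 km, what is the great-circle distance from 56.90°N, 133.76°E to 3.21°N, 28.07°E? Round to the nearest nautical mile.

Δλ = 28.07 − 133.76 = -105.69°.
Δφ = 3.21 − 56.90 = -53.69°.
a = sin²(Δφ/2) + cos φ₁ · cos φ₂ · sin²(Δλ/2) = 0.550272.
c = 2·atan2(√a, √(1−a)) = 1.67151 rad → d = 6371·c ≈ 10649.19 km ≈ 5750.10 nmi.

5750 nmi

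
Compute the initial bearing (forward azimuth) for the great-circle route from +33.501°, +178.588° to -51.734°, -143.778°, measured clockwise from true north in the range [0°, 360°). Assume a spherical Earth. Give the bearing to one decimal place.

157.8°

Δλ = -143.778 − 178.588 = -322.366°; wrapped into (−180°, 180°]: 37.634°.
θ = atan2( sin Δλ · cos φ₂ , cos φ₁ · sin φ₂ − sin φ₁ · cos φ₂ · cos Δλ )
  = atan2(0.37816, -0.92542) = 157.773° → normalised to [0°, 360°): 157.773°.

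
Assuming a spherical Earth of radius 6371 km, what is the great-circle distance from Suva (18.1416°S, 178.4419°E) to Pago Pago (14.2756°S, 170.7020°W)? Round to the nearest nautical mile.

667 nmi

Δλ = -170.7020 − 178.4419 = -349.1439°; wrapped into (−180°, 180°]: 10.8561°.
Δφ = -14.2756 − -18.1416 = 3.8660°.
a = sin²(Δφ/2) + cos φ₁ · cos φ₂ · sin²(Δλ/2) = 0.009379.
c = 2·atan2(√a, √(1−a)) = 0.19399 rad → d = 6371·c ≈ 1235.92 km ≈ 667.34 nmi.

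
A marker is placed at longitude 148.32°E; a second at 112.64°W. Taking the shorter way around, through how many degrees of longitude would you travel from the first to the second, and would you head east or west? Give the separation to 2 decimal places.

99.04° east

Raw difference: -112.64 − 148.32 = -260.96°.
Normalise into (−180°, 180°]: -260.96° + 360° = 99.04°.
Positive ⇒ the second point lies to the east; separation 99.04°.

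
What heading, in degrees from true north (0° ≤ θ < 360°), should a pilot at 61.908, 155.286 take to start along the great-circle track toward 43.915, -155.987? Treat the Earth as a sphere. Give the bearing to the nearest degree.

Δλ = -155.987 − 155.286 = -311.273°; wrapped into (−180°, 180°]: 48.727°.
θ = atan2( sin Δλ · cos φ₂ , cos φ₁ · sin φ₂ − sin φ₁ · cos φ₂ · cos Δλ )
  = atan2(0.54141, -0.09261) = 99.706° → normalised to [0°, 360°): 99.706°.

100°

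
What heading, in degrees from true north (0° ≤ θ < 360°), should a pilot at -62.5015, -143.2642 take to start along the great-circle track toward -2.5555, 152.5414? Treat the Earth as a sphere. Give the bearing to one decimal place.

292.1°

Δλ = 152.5414 − -143.2642 = 295.8056°; wrapped into (−180°, 180°]: -64.1944°.
θ = atan2( sin Δλ · cos φ₂ , cos φ₁ · sin φ₂ − sin φ₁ · cos φ₂ · cos Δλ )
  = atan2(-0.89938, 0.36517) = -67.902° → normalised to [0°, 360°): 292.098°.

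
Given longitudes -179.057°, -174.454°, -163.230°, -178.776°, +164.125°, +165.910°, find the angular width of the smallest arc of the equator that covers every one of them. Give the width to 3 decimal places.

Sort the longitudes: -179.057°, -178.776°, -174.454°, -163.230°, +164.125°, +165.910°.
Eastward gaps between consecutive values (wrapping around): 0.281°, 4.322°, 11.224°, 327.355°, 1.785°, 15.033°.
Largest gap = 327.355° ⇒ minimal covering band is its complement: 360° − 327.355° = 32.645°.
Band runs from +164.125° eastward to -163.230°, crossing the antimeridian.

32.645°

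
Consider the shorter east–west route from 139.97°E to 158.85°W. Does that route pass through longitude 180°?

Naïve |-158.85 − 139.97| = 298.82° > 180°, so the shorter arc goes the other way round — across 180°.
Signed shortest Δλ = ((-158.85 − 139.97 + 180) mod 360) − 180 = 61.18°.
Going east by 61.18° from +139.97° passes through 180° before reaching -158.85°.

Yes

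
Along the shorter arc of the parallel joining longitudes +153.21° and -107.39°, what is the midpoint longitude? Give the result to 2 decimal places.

Signed shortest Δλ from +153.21° to -107.39° is +99.40°.
Midpoint longitude = +153.21° + (+99.40°)/2 = +153.21° + 49.70° = +202.91°.
Normalise into (−180°, 180°]: -157.09°.
(The naïve average (+153.21 + -107.39)/2 = 22.91° is on the wrong side of the globe.)

-157.09°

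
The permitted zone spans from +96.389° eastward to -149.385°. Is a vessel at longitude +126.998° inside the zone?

Yes

Band width going east from +96.389° to -149.385°: ((-149.385 − 96.389) mod 360) = 114.226°.
Offset of +126.998° east of the west edge: ((126.998 − 96.389) mod 360) = 30.609°.
30.609° ≤ 114.226° ⇒ inside.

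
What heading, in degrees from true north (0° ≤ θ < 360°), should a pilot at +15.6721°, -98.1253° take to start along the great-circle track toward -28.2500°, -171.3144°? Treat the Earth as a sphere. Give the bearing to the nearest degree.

238°

Δλ = -171.3144 − -98.1253 = -73.1891°.
θ = atan2( sin Δλ · cos φ₂ , cos φ₁ · sin φ₂ − sin φ₁ · cos φ₂ · cos Δλ )
  = atan2(-0.84325, -0.52454) = -121.884° → normalised to [0°, 360°): 238.116°.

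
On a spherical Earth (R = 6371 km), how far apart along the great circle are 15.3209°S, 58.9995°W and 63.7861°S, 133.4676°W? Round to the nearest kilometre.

7722 km

Δλ = -133.4676 − -58.9995 = -74.4681°.
Δφ = -63.7861 − -15.3209 = -48.4652°.
a = sin²(Δφ/2) + cos φ₁ · cos φ₂ · sin²(Δλ/2) = 0.324436.
c = 2·atan2(√a, √(1−a)) = 1.21202 rad → d = 6371·c ≈ 7721.78 km.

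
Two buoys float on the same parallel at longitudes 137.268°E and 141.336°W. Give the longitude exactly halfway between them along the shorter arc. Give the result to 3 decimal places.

177.966°E

Signed shortest Δλ from +137.268° to -141.336° is +81.396°.
Midpoint longitude = +137.268° + (+81.396°)/2 = +137.268° + 40.698° = +177.966°.
(The naïve average (+137.268 + -141.336)/2 = -2.034° is on the wrong side of the globe.)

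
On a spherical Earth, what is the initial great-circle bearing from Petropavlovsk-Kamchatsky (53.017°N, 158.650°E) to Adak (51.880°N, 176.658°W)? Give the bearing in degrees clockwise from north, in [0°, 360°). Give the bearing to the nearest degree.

84°

Δλ = -176.658 − 158.650 = -335.308°; wrapped into (−180°, 180°]: 24.692°.
θ = atan2( sin Δλ · cos φ₂ , cos φ₁ · sin φ₂ − sin φ₁ · cos φ₂ · cos Δλ )
  = atan2(0.25788, 0.02524) = 84.409° → normalised to [0°, 360°): 84.409°.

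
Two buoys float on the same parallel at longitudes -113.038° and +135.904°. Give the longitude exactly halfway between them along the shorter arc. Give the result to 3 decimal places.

-168.567°

Signed shortest Δλ from -113.038° to +135.904° is -111.058°.
Midpoint longitude = -113.038° + (-111.058°)/2 = -113.038° − 55.529° = -168.567°.
(The naïve average (-113.038 + +135.904)/2 = 11.433° is on the wrong side of the globe.)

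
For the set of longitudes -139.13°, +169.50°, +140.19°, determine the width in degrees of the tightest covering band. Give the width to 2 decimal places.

80.68°

Sort the longitudes: -139.13°, +140.19°, +169.50°.
Eastward gaps between consecutive values (wrapping around): 279.32°, 29.31°, 51.37°.
Largest gap = 279.32° ⇒ minimal covering band is its complement: 360° − 279.32° = 80.68°.
Band runs from +140.19° eastward to -139.13°, crossing the antimeridian.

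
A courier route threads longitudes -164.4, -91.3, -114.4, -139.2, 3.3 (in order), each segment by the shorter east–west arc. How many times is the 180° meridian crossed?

Leg 1: -164.4° → -91.3°, shortest Δλ = 73.1° (east) — does not cross 180°.
Leg 2: -91.3° → -114.4°, shortest Δλ = -23.1° (west) — does not cross 180°.
Leg 3: -114.4° → -139.2°, shortest Δλ = -24.8° (west) — does not cross 180°.
Leg 4: -139.2° → +3.3°, shortest Δλ = 142.5° (east) — does not cross 180°.
Total crossings: 0.

0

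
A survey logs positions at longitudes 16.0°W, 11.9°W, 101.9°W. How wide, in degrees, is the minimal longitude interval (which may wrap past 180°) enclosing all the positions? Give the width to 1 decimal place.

Sort the longitudes: -101.9°, -16.0°, -11.9°.
Eastward gaps between consecutive values (wrapping around): 85.9°, 4.1°, 270.0°.
Largest gap = 270.0° ⇒ minimal covering band is its complement: 360° − 270.0° = 90.0°.
Band runs from -101.9° eastward to -11.9°.

90.0°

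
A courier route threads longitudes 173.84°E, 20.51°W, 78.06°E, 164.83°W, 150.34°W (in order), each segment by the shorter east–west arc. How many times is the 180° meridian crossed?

2

Leg 1: +173.84° → -20.51°, shortest Δλ = 165.65° (east) — crosses 180°.
Leg 2: -20.51° → +78.06°, shortest Δλ = 98.57° (east) — does not cross 180°.
Leg 3: +78.06° → -164.83°, shortest Δλ = 117.11° (east) — crosses 180°.
Leg 4: -164.83° → -150.34°, shortest Δλ = 14.49° (east) — does not cross 180°.
Total crossings: 2.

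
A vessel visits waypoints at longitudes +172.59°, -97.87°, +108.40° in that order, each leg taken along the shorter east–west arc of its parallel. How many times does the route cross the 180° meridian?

2

Leg 1: +172.59° → -97.87°, shortest Δλ = 89.54° (east) — crosses 180°.
Leg 2: -97.87° → +108.40°, shortest Δλ = -153.73° (west) — crosses 180°.
Total crossings: 2.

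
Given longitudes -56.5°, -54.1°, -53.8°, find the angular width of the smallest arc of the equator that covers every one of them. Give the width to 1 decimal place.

2.7°

Sort the longitudes: -56.5°, -54.1°, -53.8°.
Eastward gaps between consecutive values (wrapping around): 2.4°, 0.3°, 357.3°.
Largest gap = 357.3° ⇒ minimal covering band is its complement: 360° − 357.3° = 2.7°.
Band runs from -56.5° eastward to -53.8°.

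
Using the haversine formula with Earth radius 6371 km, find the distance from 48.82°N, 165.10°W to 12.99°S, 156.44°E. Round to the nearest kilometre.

Δλ = 156.44 − -165.10 = 321.54°; wrapped into (−180°, 180°]: -38.46°.
Δφ = -12.99 − 48.82 = -61.81°.
a = sin²(Δφ/2) + cos φ₁ · cos φ₂ · sin²(Δλ/2) = 0.333399.
c = 2·atan2(√a, √(1−a)) = 1.23110 rad → d = 6371·c ≈ 7843.33 km.

7843 km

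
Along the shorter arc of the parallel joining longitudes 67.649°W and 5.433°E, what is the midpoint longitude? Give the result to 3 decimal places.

31.108°W

Signed shortest Δλ from -67.649° to +5.433° is +73.082°.
Midpoint longitude = -67.649° + (+73.082°)/2 = -67.649° + 36.541° = -31.108°.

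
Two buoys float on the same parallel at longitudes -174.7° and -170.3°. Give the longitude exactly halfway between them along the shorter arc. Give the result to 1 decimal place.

Signed shortest Δλ from -174.7° to -170.3° is +4.4°.
Midpoint longitude = -174.7° + (+4.4°)/2 = -174.7° + 2.2° = -172.5°.

-172.5°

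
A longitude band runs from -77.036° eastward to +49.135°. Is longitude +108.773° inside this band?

Band width going east from -77.036° to +49.135°: ((49.135 − -77.036) mod 360) = 126.171°.
Offset of +108.773° east of the west edge: ((108.773 − -77.036) mod 360) = 185.809°.
185.809° > 126.171° ⇒ outside.

No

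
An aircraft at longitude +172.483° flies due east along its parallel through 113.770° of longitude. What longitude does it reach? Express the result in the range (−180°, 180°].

Start at +172.483°; shift +113.770° → +286.253°.
+286.253° lies outside (−180°, 180°]; subtract 360° → -73.747°.

-73.747°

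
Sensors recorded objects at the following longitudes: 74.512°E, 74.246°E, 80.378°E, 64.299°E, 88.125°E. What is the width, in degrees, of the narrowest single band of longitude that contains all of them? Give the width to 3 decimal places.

23.826°

Sort the longitudes: +64.299°, +74.246°, +74.512°, +80.378°, +88.125°.
Eastward gaps between consecutive values (wrapping around): 9.947°, 0.266°, 5.866°, 7.747°, 336.174°.
Largest gap = 336.174° ⇒ minimal covering band is its complement: 360° − 336.174° = 23.826°.
Band runs from +64.299° eastward to +88.125°.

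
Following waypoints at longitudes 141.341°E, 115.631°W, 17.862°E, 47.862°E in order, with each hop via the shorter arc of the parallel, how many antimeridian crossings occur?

1

Leg 1: +141.341° → -115.631°, shortest Δλ = 103.028° (east) — crosses 180°.
Leg 2: -115.631° → +17.862°, shortest Δλ = 133.493° (east) — does not cross 180°.
Leg 3: +17.862° → +47.862°, shortest Δλ = 30.0° (east) — does not cross 180°.
Total crossings: 1.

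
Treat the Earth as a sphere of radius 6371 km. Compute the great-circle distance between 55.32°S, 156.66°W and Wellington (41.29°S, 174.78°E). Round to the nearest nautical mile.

1402 nmi

Δλ = 174.78 − -156.66 = 331.44°; wrapped into (−180°, 180°]: -28.56°.
Δφ = -41.29 − -55.32 = 14.03°.
a = sin²(Δφ/2) + cos φ₁ · cos φ₂ · sin²(Δλ/2) = 0.040927.
c = 2·atan2(√a, √(1−a)) = 0.40742 rad → d = 6371·c ≈ 2595.68 km ≈ 1401.55 nmi.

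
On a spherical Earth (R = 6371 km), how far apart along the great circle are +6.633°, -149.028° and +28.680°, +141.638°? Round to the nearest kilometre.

Δλ = 141.638 − -149.028 = 290.666°; wrapped into (−180°, 180°]: -69.334°.
Δφ = 28.680 − 6.633 = 22.047°.
a = sin²(Δφ/2) + cos φ₁ · cos φ₂ · sin²(Δλ/2) = 0.318508.
c = 2·atan2(√a, √(1−a)) = 1.19933 rad → d = 6371·c ≈ 7640.92 km.

7641 km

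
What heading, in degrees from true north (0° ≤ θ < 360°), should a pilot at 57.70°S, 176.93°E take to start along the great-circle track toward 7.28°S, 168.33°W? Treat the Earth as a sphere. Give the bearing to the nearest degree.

19°

Δλ = -168.33 − 176.93 = -345.26°; wrapped into (−180°, 180°]: 14.74°.
θ = atan2( sin Δλ · cos φ₂ , cos φ₁ · sin φ₂ − sin φ₁ · cos φ₂ · cos Δλ )
  = atan2(0.25238, 0.74314) = 18.758° → normalised to [0°, 360°): 18.758°.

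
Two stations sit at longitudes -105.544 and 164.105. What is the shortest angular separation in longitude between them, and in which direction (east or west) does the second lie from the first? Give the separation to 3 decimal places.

90.351° west

Raw difference: 164.105 − -105.544 = 269.649°.
Normalise into (−180°, 180°]: 269.649° − 360° = -90.351°.
Negative ⇒ the second point lies to the west; separation 90.351°.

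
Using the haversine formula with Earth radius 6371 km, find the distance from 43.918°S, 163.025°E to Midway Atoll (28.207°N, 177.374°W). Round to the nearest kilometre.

8265 km

Δλ = -177.374 − 163.025 = -340.399°; wrapped into (−180°, 180°]: 19.601°.
Δφ = 28.207 − -43.918 = 72.125°.
a = sin²(Δφ/2) + cos φ₁ · cos φ₂ · sin²(Δλ/2) = 0.364922.
c = 2·atan2(√a, √(1−a)) = 1.29724 rad → d = 6371·c ≈ 8264.72 km.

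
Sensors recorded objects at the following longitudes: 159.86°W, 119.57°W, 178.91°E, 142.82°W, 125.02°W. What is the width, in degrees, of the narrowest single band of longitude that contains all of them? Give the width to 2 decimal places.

61.52°

Sort the longitudes: -159.86°, -142.82°, -125.02°, -119.57°, +178.91°.
Eastward gaps between consecutive values (wrapping around): 17.04°, 17.80°, 5.45°, 298.48°, 21.23°.
Largest gap = 298.48° ⇒ minimal covering band is its complement: 360° − 298.48° = 61.52°.
Band runs from +178.91° eastward to -119.57°, crossing the antimeridian.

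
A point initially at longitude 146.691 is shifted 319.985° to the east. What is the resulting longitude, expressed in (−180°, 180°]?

+106.676°

Start at +146.691°; shift +319.985° → +466.676°.
+466.676° lies outside (−180°, 180°]; subtract 360° → +106.676°.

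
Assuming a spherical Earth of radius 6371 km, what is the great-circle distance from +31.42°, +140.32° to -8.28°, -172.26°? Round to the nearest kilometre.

Δλ = -172.26 − 140.32 = -312.58°; wrapped into (−180°, 180°]: 47.42°.
Δφ = -8.28 − 31.42 = -39.70°.
a = sin²(Δφ/2) + cos φ₁ · cos φ₂ · sin²(Δλ/2) = 0.251844.
c = 2·atan2(√a, √(1−a)) = 1.05145 rad → d = 6371·c ≈ 6698.79 km.

6699 km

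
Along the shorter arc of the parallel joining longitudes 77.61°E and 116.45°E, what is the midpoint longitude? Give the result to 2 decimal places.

97.03°E

Signed shortest Δλ from +77.61° to +116.45° is +38.84°.
Midpoint longitude = +77.61° + (+38.84°)/2 = +77.61° + 19.42° = +97.03°.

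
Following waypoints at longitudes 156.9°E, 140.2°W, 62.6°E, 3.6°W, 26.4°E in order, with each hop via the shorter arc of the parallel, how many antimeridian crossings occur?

2

Leg 1: +156.9° → -140.2°, shortest Δλ = 62.9° (east) — crosses 180°.
Leg 2: -140.2° → +62.6°, shortest Δλ = -157.2° (west) — crosses 180°.
Leg 3: +62.6° → -3.6°, shortest Δλ = -66.2° (west) — does not cross 180°.
Leg 4: -3.6° → +26.4°, shortest Δλ = 30.0° (east) — does not cross 180°.
Total crossings: 2.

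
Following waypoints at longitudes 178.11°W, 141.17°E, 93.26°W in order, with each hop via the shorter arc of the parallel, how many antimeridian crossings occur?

Leg 1: -178.11° → +141.17°, shortest Δλ = -40.72° (west) — crosses 180°.
Leg 2: +141.17° → -93.26°, shortest Δλ = 125.57° (east) — crosses 180°.
Total crossings: 2.

2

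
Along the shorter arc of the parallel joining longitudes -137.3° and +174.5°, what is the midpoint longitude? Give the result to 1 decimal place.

-161.4°

Signed shortest Δλ from -137.3° to +174.5° is -48.2°.
Midpoint longitude = -137.3° + (-48.2°)/2 = -137.3° − 24.1° = -161.4°.
(The naïve average (-137.3 + +174.5)/2 = 18.6° is on the wrong side of the globe.)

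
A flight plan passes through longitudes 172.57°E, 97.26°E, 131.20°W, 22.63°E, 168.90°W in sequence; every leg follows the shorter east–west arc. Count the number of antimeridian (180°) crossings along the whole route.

Leg 1: +172.57° → +97.26°, shortest Δλ = -75.31° (west) — does not cross 180°.
Leg 2: +97.26° → -131.20°, shortest Δλ = 131.54° (east) — crosses 180°.
Leg 3: -131.20° → +22.63°, shortest Δλ = 153.83° (east) — does not cross 180°.
Leg 4: +22.63° → -168.90°, shortest Δλ = 168.47° (east) — crosses 180°.
Total crossings: 2.

2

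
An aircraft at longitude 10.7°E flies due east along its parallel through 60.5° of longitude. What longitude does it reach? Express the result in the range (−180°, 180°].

Start at +10.7°; shift +60.5° → +71.2°.
+71.2° already lies in (−180°, 180°].

71.2°E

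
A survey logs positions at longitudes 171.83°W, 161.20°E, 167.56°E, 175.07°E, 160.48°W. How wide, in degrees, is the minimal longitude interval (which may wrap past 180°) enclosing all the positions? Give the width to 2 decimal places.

38.32°

Sort the longitudes: -171.83°, -160.48°, +161.20°, +167.56°, +175.07°.
Eastward gaps between consecutive values (wrapping around): 11.35°, 321.68°, 6.36°, 7.51°, 13.10°.
Largest gap = 321.68° ⇒ minimal covering band is its complement: 360° − 321.68° = 38.32°.
Band runs from +161.20° eastward to -160.48°, crossing the antimeridian.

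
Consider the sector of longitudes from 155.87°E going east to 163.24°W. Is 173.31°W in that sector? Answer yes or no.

Band width going east from +155.87° to -163.24°: ((-163.24 − 155.87) mod 360) = 40.89°.
Offset of -173.31° east of the west edge: ((-173.31 − 155.87) mod 360) = 30.82°.
30.82° ≤ 40.89° ⇒ inside.

Yes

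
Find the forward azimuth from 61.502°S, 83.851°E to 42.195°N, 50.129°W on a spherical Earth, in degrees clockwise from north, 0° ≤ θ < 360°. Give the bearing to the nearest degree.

256°

Δλ = -50.129 − 83.851 = -133.980°.
θ = atan2( sin Δλ · cos φ₂ , cos φ₁ · sin φ₂ − sin φ₁ · cos φ₂ · cos Δλ )
  = atan2(-0.53311, -0.13166) = -103.872° → normalised to [0°, 360°): 256.128°.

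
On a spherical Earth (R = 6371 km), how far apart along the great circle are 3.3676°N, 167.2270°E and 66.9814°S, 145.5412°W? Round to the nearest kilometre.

Δλ = -145.5412 − 167.2270 = -312.7682°; wrapped into (−180°, 180°]: 47.2318°.
Δφ = -66.9814 − 3.3676 = -70.3490°.
a = sin²(Δφ/2) + cos φ₁ · cos φ₂ · sin²(Δλ/2) = 0.394500.
c = 2·atan2(√a, √(1−a)) = 1.35820 rad → d = 6371·c ≈ 8653.09 km.

8653 km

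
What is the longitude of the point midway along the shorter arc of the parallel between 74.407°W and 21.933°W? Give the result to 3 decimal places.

Signed shortest Δλ from -74.407° to -21.933° is +52.474°.
Midpoint longitude = -74.407° + (+52.474°)/2 = -74.407° + 26.237° = -48.170°.

48.170°W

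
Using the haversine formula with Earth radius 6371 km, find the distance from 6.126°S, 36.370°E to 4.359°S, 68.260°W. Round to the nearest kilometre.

Δλ = -68.260 − 36.370 = -104.630°.
Δφ = -4.359 − -6.126 = 1.767°.
a = sin²(Δφ/2) + cos φ₁ · cos φ₂ · sin²(Δλ/2) = 0.621148.
c = 2·atan2(√a, √(1−a)) = 1.81553 rad → d = 6371·c ≈ 11566.73 km.

11567 km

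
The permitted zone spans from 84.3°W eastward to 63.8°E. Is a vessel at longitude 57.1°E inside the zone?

Yes

Band width going east from -84.3° to +63.8°: ((63.8 − -84.3) mod 360) = 148.1°.
Offset of +57.1° east of the west edge: ((57.1 − -84.3) mod 360) = 141.4°.
141.4° ≤ 148.1° ⇒ inside.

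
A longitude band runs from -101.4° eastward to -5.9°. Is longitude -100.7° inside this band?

Band width going east from -101.4° to -5.9°: ((-5.9 − -101.4) mod 360) = 95.5°.
Offset of -100.7° east of the west edge: ((-100.7 − -101.4) mod 360) = 0.7°.
0.7° ≤ 95.5° ⇒ inside.

Yes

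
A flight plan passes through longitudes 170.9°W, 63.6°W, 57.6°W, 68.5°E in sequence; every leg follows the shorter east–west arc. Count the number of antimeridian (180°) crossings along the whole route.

Leg 1: -170.9° → -63.6°, shortest Δλ = 107.3° (east) — does not cross 180°.
Leg 2: -63.6° → -57.6°, shortest Δλ = 6.0° (east) — does not cross 180°.
Leg 3: -57.6° → +68.5°, shortest Δλ = 126.1° (east) — does not cross 180°.
Total crossings: 0.

0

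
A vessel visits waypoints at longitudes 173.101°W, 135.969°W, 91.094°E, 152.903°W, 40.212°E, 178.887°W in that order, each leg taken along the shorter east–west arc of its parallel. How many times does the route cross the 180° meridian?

Leg 1: -173.101° → -135.969°, shortest Δλ = 37.132° (east) — does not cross 180°.
Leg 2: -135.969° → +91.094°, shortest Δλ = -132.937° (west) — crosses 180°.
Leg 3: +91.094° → -152.903°, shortest Δλ = 116.003° (east) — crosses 180°.
Leg 4: -152.903° → +40.212°, shortest Δλ = -166.885° (west) — crosses 180°.
Leg 5: +40.212° → -178.887°, shortest Δλ = 140.901° (east) — crosses 180°.
Total crossings: 4.

4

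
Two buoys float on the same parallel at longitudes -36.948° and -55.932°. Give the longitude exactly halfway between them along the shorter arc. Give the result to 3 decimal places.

Signed shortest Δλ from -36.948° to -55.932° is -18.984°.
Midpoint longitude = -36.948° + (-18.984°)/2 = -36.948° − 9.492° = -46.440°.

-46.440°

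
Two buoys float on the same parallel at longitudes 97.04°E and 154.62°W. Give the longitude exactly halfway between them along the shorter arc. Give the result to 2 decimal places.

151.21°E

Signed shortest Δλ from +97.04° to -154.62° is +108.34°.
Midpoint longitude = +97.04° + (+108.34°)/2 = +97.04° + 54.17° = +151.21°.
(The naïve average (+97.04 + -154.62)/2 = -28.79° is on the wrong side of the globe.)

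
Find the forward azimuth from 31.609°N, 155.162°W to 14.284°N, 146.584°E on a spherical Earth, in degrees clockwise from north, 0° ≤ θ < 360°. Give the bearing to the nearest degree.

Δλ = 146.584 − -155.162 = 301.746°; wrapped into (−180°, 180°]: -58.254°.
θ = atan2( sin Δλ · cos φ₂ , cos φ₁ · sin φ₂ − sin φ₁ · cos φ₂ · cos Δλ )
  = atan2(-0.82410, -0.05712) = -93.965° → normalised to [0°, 360°): 266.035°.

266°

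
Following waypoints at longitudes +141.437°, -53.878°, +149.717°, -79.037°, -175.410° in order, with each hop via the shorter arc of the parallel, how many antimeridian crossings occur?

Leg 1: +141.437° → -53.878°, shortest Δλ = 164.685° (east) — crosses 180°.
Leg 2: -53.878° → +149.717°, shortest Δλ = -156.405° (west) — crosses 180°.
Leg 3: +149.717° → -79.037°, shortest Δλ = 131.246° (east) — crosses 180°.
Leg 4: -79.037° → -175.410°, shortest Δλ = -96.373° (west) — does not cross 180°.
Total crossings: 3.

3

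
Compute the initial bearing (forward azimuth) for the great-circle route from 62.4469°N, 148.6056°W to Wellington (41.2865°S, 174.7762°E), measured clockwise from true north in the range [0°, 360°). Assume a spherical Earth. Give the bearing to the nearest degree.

Δλ = 174.7762 − -148.6056 = 323.3818°; wrapped into (−180°, 180°]: -36.6182°.
θ = atan2( sin Δλ · cos φ₂ , cos φ₁ · sin φ₂ − sin φ₁ · cos φ₂ · cos Δλ )
  = atan2(-0.44821, -0.83992) = -151.914° → normalised to [0°, 360°): 208.086°.

208°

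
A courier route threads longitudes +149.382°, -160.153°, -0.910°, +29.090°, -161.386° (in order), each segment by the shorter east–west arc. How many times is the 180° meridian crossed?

Leg 1: +149.382° → -160.153°, shortest Δλ = 50.465° (east) — crosses 180°.
Leg 2: -160.153° → -0.910°, shortest Δλ = 159.243° (east) — does not cross 180°.
Leg 3: -0.910° → +29.090°, shortest Δλ = 30.0° (east) — does not cross 180°.
Leg 4: +29.090° → -161.386°, shortest Δλ = 169.524° (east) — crosses 180°.
Total crossings: 2.

2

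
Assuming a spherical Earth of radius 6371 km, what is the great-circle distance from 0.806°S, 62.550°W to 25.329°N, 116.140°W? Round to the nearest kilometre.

6445 km

Δλ = -116.140 − -62.550 = -53.590°.
Δφ = 25.329 − -0.806 = 26.135°.
a = sin²(Δφ/2) + cos φ₁ · cos φ₂ · sin²(Δλ/2) = 0.234786.
c = 2·atan2(√a, √(1−a)) = 1.01169 rad → d = 6371·c ≈ 6445.49 km.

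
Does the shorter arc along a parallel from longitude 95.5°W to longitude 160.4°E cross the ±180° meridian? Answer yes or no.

Naïve |160.4 − -95.5| = 255.9° > 180°, so the shorter arc goes the other way round — across 180°.
Signed shortest Δλ = ((160.4 − -95.5 + 180) mod 360) − 180 = -104.1°.
Going west by 104.1° from -95.5° passes through 180° before reaching +160.4°.

Yes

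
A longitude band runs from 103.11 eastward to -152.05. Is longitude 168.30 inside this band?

Band width going east from +103.11° to -152.05°: ((-152.05 − 103.11) mod 360) = 104.84°.
Offset of +168.30° east of the west edge: ((168.30 − 103.11) mod 360) = 65.19°.
65.19° ≤ 104.84° ⇒ inside.

Yes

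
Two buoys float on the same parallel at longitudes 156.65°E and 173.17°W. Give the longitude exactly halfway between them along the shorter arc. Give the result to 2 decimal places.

171.74°E

Signed shortest Δλ from +156.65° to -173.17° is +30.18°.
Midpoint longitude = +156.65° + (+30.18°)/2 = +156.65° + 15.09° = +171.74°.
(The naïve average (+156.65 + -173.17)/2 = -8.26° is on the wrong side of the globe.)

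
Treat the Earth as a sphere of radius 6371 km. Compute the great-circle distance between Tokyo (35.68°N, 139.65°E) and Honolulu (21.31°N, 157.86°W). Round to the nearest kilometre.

Δλ = -157.86 − 139.65 = -297.51°; wrapped into (−180°, 180°]: 62.49°.
Δφ = 21.31 − 35.68 = -14.37°.
a = sin²(Δφ/2) + cos φ₁ · cos φ₂ · sin²(Δλ/2) = 0.219245.
c = 2·atan2(√a, √(1−a)) = 0.97459 rad → d = 6371·c ≈ 6209.10 km.

6209 km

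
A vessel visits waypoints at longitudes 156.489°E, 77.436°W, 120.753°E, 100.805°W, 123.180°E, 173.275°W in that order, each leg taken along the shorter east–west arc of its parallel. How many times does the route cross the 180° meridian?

5

Leg 1: +156.489° → -77.436°, shortest Δλ = 126.075° (east) — crosses 180°.
Leg 2: -77.436° → +120.753°, shortest Δλ = -161.811° (west) — crosses 180°.
Leg 3: +120.753° → -100.805°, shortest Δλ = 138.442° (east) — crosses 180°.
Leg 4: -100.805° → +123.180°, shortest Δλ = -136.015° (west) — crosses 180°.
Leg 5: +123.180° → -173.275°, shortest Δλ = 63.545° (east) — crosses 180°.
Total crossings: 5.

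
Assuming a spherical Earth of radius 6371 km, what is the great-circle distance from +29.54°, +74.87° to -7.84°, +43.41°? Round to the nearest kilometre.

Δλ = 43.41 − 74.87 = -31.46°.
Δφ = -7.84 − 29.54 = -37.38°.
a = sin²(Δφ/2) + cos φ₁ · cos φ₂ · sin²(Δλ/2) = 0.166033.
c = 2·atan2(√a, √(1−a)) = 0.83937 rad → d = 6371·c ≈ 5347.60 km.

5348 km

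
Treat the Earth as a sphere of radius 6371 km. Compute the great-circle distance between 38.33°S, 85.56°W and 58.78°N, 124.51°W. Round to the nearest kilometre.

Δλ = -124.51 − -85.56 = -38.95°.
Δφ = 58.78 − -38.33 = 97.11°.
a = sin²(Δφ/2) + cos φ₁ · cos φ₂ · sin²(Δλ/2) = 0.607082.
c = 2·atan2(√a, √(1−a)) = 1.78663 rad → d = 6371·c ≈ 11382.64 km.

11383 km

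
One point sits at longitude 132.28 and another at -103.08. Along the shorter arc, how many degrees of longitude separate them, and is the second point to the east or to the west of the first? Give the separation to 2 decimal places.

Raw difference: -103.08 − 132.28 = -235.36°.
Normalise into (−180°, 180°]: -235.36° + 360° = 124.64°.
Positive ⇒ the second point lies to the east; separation 124.64°.

124.64° east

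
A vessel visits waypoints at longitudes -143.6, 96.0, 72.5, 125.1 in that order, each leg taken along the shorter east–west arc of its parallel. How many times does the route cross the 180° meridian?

Leg 1: -143.6° → +96.0°, shortest Δλ = -120.4° (west) — crosses 180°.
Leg 2: +96.0° → +72.5°, shortest Δλ = -23.5° (west) — does not cross 180°.
Leg 3: +72.5° → +125.1°, shortest Δλ = 52.6° (east) — does not cross 180°.
Total crossings: 1.

1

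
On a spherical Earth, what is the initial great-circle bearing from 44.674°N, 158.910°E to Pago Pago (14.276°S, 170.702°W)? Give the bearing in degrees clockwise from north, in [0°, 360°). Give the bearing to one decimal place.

Δλ = -170.702 − 158.910 = -329.612°; wrapped into (−180°, 180°]: 30.388°.
θ = atan2( sin Δλ · cos φ₂ , cos φ₁ · sin φ₂ − sin φ₁ · cos φ₂ · cos Δλ )
  = atan2(0.49023, -0.76311) = 147.283° → normalised to [0°, 360°): 147.283°.

147.3°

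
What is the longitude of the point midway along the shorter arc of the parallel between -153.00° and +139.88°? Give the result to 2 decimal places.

Signed shortest Δλ from -153.00° to +139.88° is -67.12°.
Midpoint longitude = -153.00° + (-67.12°)/2 = -153.00° − 33.56° = -186.56°.
Normalise into (−180°, 180°]: +173.44°.
(The naïve average (-153.00 + +139.88)/2 = -6.56° is on the wrong side of the globe.)

+173.44°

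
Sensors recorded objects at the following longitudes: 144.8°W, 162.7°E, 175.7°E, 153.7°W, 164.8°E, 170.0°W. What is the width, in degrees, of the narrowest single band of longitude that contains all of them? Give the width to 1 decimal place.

Sort the longitudes: -170.0°, -153.7°, -144.8°, +162.7°, +164.8°, +175.7°.
Eastward gaps between consecutive values (wrapping around): 16.3°, 8.9°, 307.5°, 2.1°, 10.9°, 14.3°.
Largest gap = 307.5° ⇒ minimal covering band is its complement: 360° − 307.5° = 52.5°.
Band runs from +162.7° eastward to -144.8°, crossing the antimeridian.

52.5°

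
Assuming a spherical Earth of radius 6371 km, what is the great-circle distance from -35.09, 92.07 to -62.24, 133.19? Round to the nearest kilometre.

Δλ = 133.19 − 92.07 = 41.12°.
Δφ = -62.24 − -35.09 = -27.15°.
a = sin²(Δφ/2) + cos φ₁ · cos φ₂ · sin²(Δλ/2) = 0.102097.
c = 2·atan2(√a, √(1−a)) = 0.65046 rad → d = 6371·c ≈ 4144.07 km.

4144 km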